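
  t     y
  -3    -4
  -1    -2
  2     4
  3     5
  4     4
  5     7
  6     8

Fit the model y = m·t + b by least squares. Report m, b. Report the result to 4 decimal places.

The normal equations are: 100·m + 16·b = 136;  16·m + 7·b = 22.
(Σt·t = 100, Σt = 16, Σ1 = 7, Σt·y = 136, Σy = 22.)
Determinant 100·7 − 16² = 444.
m = (136·7 − 16·22)/444 = 50/37; b = (100·22 − 16·136)/444 = 2/37.

m = 1.3514, b = 0.0541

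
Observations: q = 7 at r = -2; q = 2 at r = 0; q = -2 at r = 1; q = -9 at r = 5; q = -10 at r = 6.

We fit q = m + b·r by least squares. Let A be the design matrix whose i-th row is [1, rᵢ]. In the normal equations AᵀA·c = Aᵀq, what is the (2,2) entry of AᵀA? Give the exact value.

66

Row 2 ↔ basis r, column 2 ↔ basis r, so (AᵀA)_{2,2} = Σᵢ (r)·(r) = (-2)·(-2) + (0)·(0) + (1)·(1) + (5)·(5) + (6)·(6) = 66.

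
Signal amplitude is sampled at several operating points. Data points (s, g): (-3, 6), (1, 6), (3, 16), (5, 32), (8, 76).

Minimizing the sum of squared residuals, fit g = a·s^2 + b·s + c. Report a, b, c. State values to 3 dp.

The normal system AᵀA·[a, b, c]ᵀ = Aᵀg is [[4884, 638, 108]; [638, 108, 14]; [108, 14, 5]]·[a, b, c]ᵀ = [5868, 804, 136]ᵀ.
Inverting the 3×3 Gram matrix, [a, b, c]ᵀ = [74482/78619, 120282/78619, 192836/78619]ᵀ.

a = 0.947, b = 1.530, c = 2.453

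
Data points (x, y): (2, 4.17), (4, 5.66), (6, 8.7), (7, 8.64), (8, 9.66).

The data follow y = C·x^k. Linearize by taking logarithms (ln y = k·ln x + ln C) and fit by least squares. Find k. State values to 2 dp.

Linearized form: ln y = k·ln x + ln C. From the 5 transformed points,
Σln x = 7.8966, Σ(ln x)² = 13.7233, Σln y = 9.7491, Σln x·ln y = 16.1813.
Normal system: [[13.7233, 7.8966]; [7.8966, 5]]·[k, ln C]ᵀ = [16.1813, 9.7491]ᵀ.
Solving (det = 6.2610): k = 0.62648, ln C = 0.96040.

k = 0.63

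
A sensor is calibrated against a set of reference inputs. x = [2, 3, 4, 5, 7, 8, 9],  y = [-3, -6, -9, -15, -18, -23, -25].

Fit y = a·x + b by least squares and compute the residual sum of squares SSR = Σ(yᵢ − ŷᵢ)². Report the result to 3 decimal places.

SSR = 7.534

From the data, Σx·x = 248, Σx = 38, Σ1 = 7.
For Aᵀy: Σx·y = -670, Σy = -99.
So AᵀA·[a, b]ᵀ = Aᵀy: [[248, 38]; [38, 7]]·[a, b]ᵀ = [-670, -99]ᵀ.
Δ = 248·7 − 38² = 292.
a = ((-670)·7 − 38·(-99))/292 = -232/73; b = (248·(-99) − 38·(-670))/292 = 227/73.
Residuals: 18/73, 31/73, 44/73, -162/73, 83/73, -50/73, 36/73; SSR = 550/73.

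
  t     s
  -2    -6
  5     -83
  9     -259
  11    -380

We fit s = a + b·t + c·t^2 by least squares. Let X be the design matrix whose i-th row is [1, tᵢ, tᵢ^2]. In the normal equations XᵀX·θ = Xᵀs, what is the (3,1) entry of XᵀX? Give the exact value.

Row 3 ↔ basis t^2, column 1 ↔ basis 1, so (XᵀX)_{3,1} = Σᵢ t^2 = (4)·(1) + (25)·(1) + (81)·(1) + (121)·(1) = 231.

231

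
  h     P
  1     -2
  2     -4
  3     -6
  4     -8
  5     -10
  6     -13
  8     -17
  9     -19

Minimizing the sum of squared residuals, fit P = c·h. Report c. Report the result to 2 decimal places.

c = -2.10

From the data, Σh·h = 236.
Moment sums: Σh·P = -495.
Hence c = -495 / 236 ≈ -2.09746.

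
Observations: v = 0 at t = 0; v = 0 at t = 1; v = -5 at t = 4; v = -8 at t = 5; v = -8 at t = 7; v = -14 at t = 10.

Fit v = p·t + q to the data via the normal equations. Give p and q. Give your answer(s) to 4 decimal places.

The normal equations are: 191·p + 27·q = -256;  27·p + 6·q = -35.
Δ = 191·6 − 27² = 417.
p = ((-256)·6 − 27·(-35))/417 = -197/139; q = (191·(-35) − 27·(-256))/417 = 227/417.

p = -1.4173, q = 0.5444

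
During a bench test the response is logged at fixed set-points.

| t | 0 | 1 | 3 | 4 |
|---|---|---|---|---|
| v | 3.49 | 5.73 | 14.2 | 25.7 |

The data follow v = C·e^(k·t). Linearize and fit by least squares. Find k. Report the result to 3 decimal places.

k = 0.490

Linearized form: ln v = k·t + ln C. From the 4 transformed points,
Over the data: Σt = 8.0000, Σ(t)² = 26.0000, Σln v = 8.8954, Σt·ln v = 22.6914.
Normal system: [[26.0000, 8.0000]; [8.0000, 4]]·[k, ln C]ᵀ = [22.6914, 8.8954]ᵀ.
Δ = 26.0000·4 − (8.0000)² = 40.0000; k = (22.6914·4 − 8.0000·8.8954)/40.0000 = 0.49007, ln C = (26.0000·8.8954 − 8.0000·22.6914)/40.0000 = 1.24370.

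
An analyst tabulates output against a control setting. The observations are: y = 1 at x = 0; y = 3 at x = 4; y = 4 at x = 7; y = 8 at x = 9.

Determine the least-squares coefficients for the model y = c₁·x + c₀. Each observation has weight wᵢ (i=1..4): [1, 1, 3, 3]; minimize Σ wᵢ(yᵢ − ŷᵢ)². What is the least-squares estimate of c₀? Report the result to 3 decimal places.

c₀ = 0.029

From the data, Σwᵢ·x·x = 406, Σwᵢ·x = 52, Σwᵢ·1 = 8.
For MᵀWy: Σwᵢ·x·y = 312, Σwᵢ·y = 40.
Normal equations: [[406, 52]; [52, 8]]·[c₁, c₀]ᵀ = [312, 40]ᵀ.
Determinant 406·8 − 52² = 544.
c₁ = (312·8 − 52·40)/544 = 13/17; c₀ = (406·40 − 52·312)/544 = 1/34.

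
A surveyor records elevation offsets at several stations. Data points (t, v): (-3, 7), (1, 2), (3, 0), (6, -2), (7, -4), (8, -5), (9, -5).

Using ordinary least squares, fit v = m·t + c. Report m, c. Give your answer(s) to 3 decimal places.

m = -1.012, c = 3.480

Normal-equation sums: Σt·t = 249, Σt = 31, Σ1 = 7.
Right-hand side: Σt·v = -144, Σv = -7.
So AᵀA·[m, c]ᵀ = Aᵀv: [[249, 31]; [31, 7]]·[m, c]ᵀ = [-144, -7]ᵀ.
Δ = 249·7 − 31² = 782.
m = ((-144)·7 − 31·(-7))/782 = -791/782; c = (249·(-7) − 31·(-144))/782 = 2721/782.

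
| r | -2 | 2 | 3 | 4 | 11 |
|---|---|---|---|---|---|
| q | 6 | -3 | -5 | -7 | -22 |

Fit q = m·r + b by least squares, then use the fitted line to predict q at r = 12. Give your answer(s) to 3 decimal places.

q̂ = -24.224

Sums needed: Σr·r = 154, Σr = 18, Σ1 = 5.
Right-hand side: Σr·q = -303, Σq = -31.
So MᵀM·[m, b]ᵀ = Mᵀq: [[154, 18]; [18, 5]]·[m, b]ᵀ = [-303, -31]ᵀ.
Eliminating b: 5·(row 1) − 18·(row 2) gives 446·m = 5·(-303) − 18·(-31) = -957, so m = -957/446.
Then b = ((-31) − 18·(-957/446))/5 = 340/223.
At r = 12: q̂ = (-957/446)·(12) + (340/223)·(1) = -5402/223.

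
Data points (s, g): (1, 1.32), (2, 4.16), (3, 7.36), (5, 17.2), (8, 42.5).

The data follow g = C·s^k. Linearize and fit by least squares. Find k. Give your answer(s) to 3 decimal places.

Linearized form: ln g = k·ln s + ln C. From the 5 transformed points,
Sums: Σln s = 5.4806, Σ(ln s)² = 8.6018, Σln g = 10.2936, Σln s·ln g = 15.5566.
Normal system: [[8.6018, 5.4806]; [5.4806, 5]]·[k, ln C]ᵀ = [15.5566, 10.2936]ᵀ.
Slope k = (n·Σln s·ln g − Σln s·Σln g)/(n·Σ(ln s)² − (Σln s)²) = (5·15.5566 − 5.4806·10.2936)/12.9714 = 1.64725; ln C = (Σln g − k·Σln s)/n = 0.25313.

k = 1.647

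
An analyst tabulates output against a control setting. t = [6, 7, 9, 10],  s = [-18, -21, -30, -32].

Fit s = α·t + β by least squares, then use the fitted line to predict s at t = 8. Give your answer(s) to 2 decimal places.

ŝ = -25.25

Setting ∂/∂α … = 0 gives: 266·α + 32·β = -845;  32·α + 4·β = -101.
det = 266·4 − 32² = 40.
α = ((-845)·4 − 32·(-101))/40 = -37/10; β = (266·(-101) − 32·(-845))/40 = 87/20.
At t = 8: ŝ = (-37/10)·(8) + (87/20)·(1) = -101/4.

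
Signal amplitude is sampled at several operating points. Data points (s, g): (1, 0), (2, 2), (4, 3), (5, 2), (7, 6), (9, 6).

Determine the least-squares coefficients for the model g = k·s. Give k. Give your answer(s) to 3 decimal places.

k = 0.693

With design matrix X, XᵀX = [[176]] and Xᵀg = [122]ᵀ.
k = 122/176 = 0.693182.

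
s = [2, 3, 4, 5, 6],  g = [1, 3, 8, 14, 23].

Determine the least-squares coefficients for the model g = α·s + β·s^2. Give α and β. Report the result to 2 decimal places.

Setting ∂/∂α … = 0 gives: 90·α + 440·β = 251;  440·α + 2274·β = 1337.
(Σs·s = 90, Σs·s^2 = 440, Σs^2·s^2 = 2274, Σs·g = 251, Σs^2·g = 1337.)
Δ = 90·2274 − 440² = 11060.
α = (251·2274 − 440·1337)/11060 = -8753/5530; β = (90·1337 − 440·251)/11060 = 989/1106.

α = -1.58, β = 0.89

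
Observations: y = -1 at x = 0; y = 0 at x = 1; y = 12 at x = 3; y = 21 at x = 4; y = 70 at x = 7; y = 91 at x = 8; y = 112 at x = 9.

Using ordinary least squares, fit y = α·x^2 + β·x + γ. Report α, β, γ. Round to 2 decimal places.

α = 1.37, β = 0.44, γ = -1.55

From the data, Σx^2·x^2 = 13396, Σx^2·x = 1676, Σx^2 = 220, Σx·x = 220, Σx = 32, Σ1 = 7.
For Mᵀy: Σx^2·y = 18770, Σx·y = 2346, Σy = 305.
MᵀM·[α, β, γ]ᵀ = Mᵀy becomes [[13396, 1676, 220]; [1676, 220, 32]; [220, 32, 7]]·[α, β, γ]ᵀ = [18770, 2346, 305]ᵀ.
Row-reducing yields α = 5701/4158, β = 922/2079, γ = -3217/2079.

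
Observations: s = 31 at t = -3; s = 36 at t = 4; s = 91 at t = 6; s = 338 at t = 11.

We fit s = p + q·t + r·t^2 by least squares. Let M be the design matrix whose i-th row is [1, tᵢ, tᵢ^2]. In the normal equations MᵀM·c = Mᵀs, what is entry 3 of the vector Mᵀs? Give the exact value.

Entry 3 ↔ basis t^2, so (Mᵀs)_{3} = Σᵢ (t^2)·sᵢ = (9)·(31) + (16)·(36) + (36)·(91) + (121)·(338) = 45029.

45029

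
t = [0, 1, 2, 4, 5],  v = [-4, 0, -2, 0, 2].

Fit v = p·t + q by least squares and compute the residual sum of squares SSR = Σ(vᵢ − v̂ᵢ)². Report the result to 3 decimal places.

The normal system AᵀA·[p, q]ᵀ = Aᵀv is [[46, 12]; [12, 5]]·[p, q]ᵀ = [6, -4]ᵀ.
Determinant 46·5 − 12² = 86.
p = (6·5 − 12·(-4))/86 = 39/43; q = (46·(-4) − 12·6)/86 = -128/43.
Residuals: -44/43, 89/43, -36/43, -28/43, 19/43; SSR = 286/43.

SSR = 6.651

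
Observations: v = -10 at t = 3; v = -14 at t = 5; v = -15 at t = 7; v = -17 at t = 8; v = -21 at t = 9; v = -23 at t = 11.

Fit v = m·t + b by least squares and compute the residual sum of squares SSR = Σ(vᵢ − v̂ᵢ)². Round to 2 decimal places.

From the data, Σt·t = 349, Σt = 43, Σ1 = 6.
And Σt·v = -783, Σv = -100.
Δ = 349·6 − 43² = 245.
m = ((-783)·6 − 43·(-100))/245 = -398/245; b = (349·(-100) − 43·(-783))/245 = -1231/245.
Residuals: -5/49, -209/245, 342/245, 50/49, -332/245, -26/245; SSR = 1366/245.

SSR = 5.58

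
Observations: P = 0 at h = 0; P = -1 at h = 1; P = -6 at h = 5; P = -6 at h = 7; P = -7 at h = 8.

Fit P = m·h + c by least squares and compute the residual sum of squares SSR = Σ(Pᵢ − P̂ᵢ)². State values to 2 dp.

Normal-equation sums: Σh·h = 139, Σh = 21, Σ1 = 5.
Right-hand side: Σh·P = -129, ΣP = -20.
Normal equations: [[139, 21]; [21, 5]]·[m, c]ᵀ = [-129, -20]ᵀ.
Δ = 139·5 − 21² = 254.
m = ((-129)·5 − 21·(-20))/254 = -225/254; c = (139·(-20) − 21·(-129))/254 = -71/254.
Residuals: 71/254, 21/127, -164/127, 61/127, 93/254; SSR = 543/254.

SSR = 2.14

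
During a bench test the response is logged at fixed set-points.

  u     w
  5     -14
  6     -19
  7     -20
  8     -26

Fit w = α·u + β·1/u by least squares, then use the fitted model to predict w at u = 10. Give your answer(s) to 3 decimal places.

ŵ = -32.284

With design matrix A, AᵀA = [[174, 4]; [4, 73249/705600]] and Aᵀw = [-532, -5071/420]ᵀ.
Eliminating β: (73249/705600)·(row 1) − 4·(row 2) gives (242621/117600)·α = (73249/705600)·(-532) − 4·(-5071/420) = -174691/25200, so α = -2445674/727863.
Then β = ((-5071/420) − 4·(-2445674/727863))/(73249/705600) = 3193680/242621.
At u = 10: ŵ = (-2445674/727863)·(10) + (3193680/242621)·(1/10) = -23498636/727863.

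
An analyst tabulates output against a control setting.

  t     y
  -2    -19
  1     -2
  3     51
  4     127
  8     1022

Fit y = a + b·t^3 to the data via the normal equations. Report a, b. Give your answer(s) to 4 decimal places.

MᵀM·[a, b]ᵀ = Mᵀy reads: 5·a + 596·b = 1179;  596·a + 267034·b = 532919.
Eliminating b: 267034·(row 1) − 596·(row 2) gives 979954·a = 267034·1179 − 596·532919 = -2786638, so a = -1393319/489977.
Then b = (532919 − 596·(-1393319/489977))/267034 = 1961911/979954.

a = -2.8436, b = 2.0020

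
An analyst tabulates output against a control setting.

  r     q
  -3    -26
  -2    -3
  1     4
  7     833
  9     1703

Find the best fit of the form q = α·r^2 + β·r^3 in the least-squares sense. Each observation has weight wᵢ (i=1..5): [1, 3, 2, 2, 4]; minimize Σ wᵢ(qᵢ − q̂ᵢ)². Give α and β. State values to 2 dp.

Normal-equation sums: Σwᵢ·r^2·r^2 = 31177, Σwᵢ·r^2·r^3 = 269473, Σwᵢ·r^3·r^3 = 2361985.
Moment sums: Σwᵢ·r^2·q = 633144, Σwᵢ·r^3·q = 5538168.
Determinant 31177·2361985 − 269473² = 1023908616.
α = (633144·2361985 − 269473·5538168)/1023908616 = 128745224/42662859; β = (31177·5538168 − 269473·633144)/1023908616 = 85343776/42662859.

α = 3.02, β = 2.00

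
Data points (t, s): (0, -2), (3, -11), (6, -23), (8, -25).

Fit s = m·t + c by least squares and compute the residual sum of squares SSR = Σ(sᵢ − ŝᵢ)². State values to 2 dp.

Forming MᵀM = [[109, 17]; [17, 4]] and Mᵀs = [-371, -61]ᵀ gives MᵀM·[m, c]ᵀ = Mᵀs.
Δ = 109·4 − 17² = 147.
m = ((-371)·4 − 17·(-61))/147 = -149/49; c = (109·(-61) − 17·(-371))/147 = -114/49.
Residuals: 16/49, 22/49, -17/7, 81/49; SSR = 438/49.

SSR = 8.94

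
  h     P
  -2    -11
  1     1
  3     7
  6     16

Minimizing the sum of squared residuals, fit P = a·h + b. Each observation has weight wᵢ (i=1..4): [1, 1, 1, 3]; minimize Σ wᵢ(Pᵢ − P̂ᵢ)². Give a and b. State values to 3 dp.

a = 3.289, b = -3.464

The normal equations are: 122·a + 20·b = 332;  20·a + 6·b = 45.
(Σwᵢ·h·h = 122, Σwᵢ·h = 20, Σwᵢ·1 = 6, Σwᵢ·h·P = 332, Σwᵢ·P = 45.)
Determinant 122·6 − 20² = 332.
a = (332·6 − 20·45)/332 = 273/83; b = (122·45 − 20·332)/332 = -575/166.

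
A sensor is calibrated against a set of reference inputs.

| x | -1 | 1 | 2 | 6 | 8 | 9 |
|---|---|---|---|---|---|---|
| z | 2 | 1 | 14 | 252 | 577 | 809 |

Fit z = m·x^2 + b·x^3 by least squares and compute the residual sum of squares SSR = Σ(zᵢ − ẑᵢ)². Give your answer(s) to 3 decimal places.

SSR = 9.310

Forming MᵀM = [[11971, 99625]; [99625, 840307]] and Mᵀz = [111588, 939728]ᵀ gives MᵀM·[m, b]ᵀ = Mᵀz.
Eliminating b: 840307·(row 1) − 99625·(row 2) gives 134174472·m = 840307·111588 − 99625·939728 = 147775516, so m = 36943879/33543618.
Then b = (939728 − 99625·(36943879/33543618))/840307 = 33132347/33543618.
Residuals: 31637852/16771809, -6088768/5590603, 28388180/16771809, -5595810/5590603, 13248833/16771809, -1524700/5590603; SSR = 156141301/16771809.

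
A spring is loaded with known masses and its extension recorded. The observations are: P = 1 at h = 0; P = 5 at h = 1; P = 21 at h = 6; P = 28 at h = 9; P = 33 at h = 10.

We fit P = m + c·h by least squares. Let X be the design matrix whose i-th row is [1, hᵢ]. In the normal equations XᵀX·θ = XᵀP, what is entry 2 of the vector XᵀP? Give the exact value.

713

Entry 2 ↔ basis h, so (XᵀP)_{2} = Σᵢ (h)·Pᵢ = (0)·(1) + (1)·(5) + (6)·(21) + (9)·(28) + (10)·(33) = 713.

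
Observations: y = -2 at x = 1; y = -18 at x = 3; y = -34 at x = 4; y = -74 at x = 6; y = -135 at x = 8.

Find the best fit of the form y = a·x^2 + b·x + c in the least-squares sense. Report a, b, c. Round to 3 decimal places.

Normal-equation sums: Σx^2·x^2 = 5730, Σx^2·x = 820, Σx^2 = 126, Σx·x = 126, Σx = 22, Σ1 = 5.
For Mᵀy: Σx^2·y = -12012, Σx·y = -1716, Σy = -263.
MᵀM·[a, b, c]ᵀ = Mᵀy becomes [[5730, 820, 126]; [820, 126, 22]; [126, 22, 5]]·[a, b, c]ᵀ = [-12012, -1716, -263]ᵀ.
Inverting the 3×3 Gram matrix, [a, b, c]ᵀ = [-11009/5071, 3093/5071, -2917/5071]ᵀ.

a = -2.171, b = 0.610, c = -0.575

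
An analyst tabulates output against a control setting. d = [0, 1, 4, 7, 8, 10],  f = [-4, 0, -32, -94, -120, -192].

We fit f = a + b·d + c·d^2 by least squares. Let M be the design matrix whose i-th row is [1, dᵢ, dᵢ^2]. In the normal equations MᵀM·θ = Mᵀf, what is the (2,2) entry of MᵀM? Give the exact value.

Row 2 ↔ basis d, column 2 ↔ basis d, so (MᵀM)_{2,2} = Σᵢ (d)·(d) = (0)·(0) + (1)·(1) + (4)·(4) + (7)·(7) + (8)·(8) + (10)·(10) = 230.

230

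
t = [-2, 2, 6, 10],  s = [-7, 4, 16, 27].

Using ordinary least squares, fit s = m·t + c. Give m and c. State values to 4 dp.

m = 2.8500, c = -1.4000

With design matrix X, XᵀX = [[144, 16]; [16, 4]] and Xᵀs = [388, 40]ᵀ.
Δ = 144·4 − 16² = 320.
m = (388·4 − 16·40)/320 = 57/20; c = (144·40 − 16·388)/320 = -7/5.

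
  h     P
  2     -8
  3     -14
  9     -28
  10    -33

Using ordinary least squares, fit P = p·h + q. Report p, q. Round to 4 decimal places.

p = -2.8400, q = -3.7100

Normal-equation sums: Σh·h = 194, Σh = 24, Σ1 = 4.
And Σh·P = -640, ΣP = -83.
Normal equations: [[194, 24]; [24, 4]]·[p, q]ᵀ = [-640, -83]ᵀ.
Eliminating q: 4·(row 1) − 24·(row 2) gives 200·p = 4·(-640) − 24·(-83) = -568, so p = -71/25.
Then q = ((-83) − 24·(-71/25))/4 = -371/100.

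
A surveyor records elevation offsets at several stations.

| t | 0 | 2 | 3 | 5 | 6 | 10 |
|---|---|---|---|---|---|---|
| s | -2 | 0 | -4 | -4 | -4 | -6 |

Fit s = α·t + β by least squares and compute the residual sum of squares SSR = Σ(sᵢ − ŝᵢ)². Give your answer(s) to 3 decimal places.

SSR = 7.304

Setting ∂/∂α … = 0 gives: 174·α + 26·β = -116;  26·α + 6·β = -20.
(Σt·t = 174, Σt = 26, Σ1 = 6, Σt·s = -116, Σs = -20.)
det = 174·6 − 26² = 368.
α = ((-116)·6 − 26·(-20))/368 = -11/23; β = (174·(-20) − 26·(-116))/368 = -29/23.
Residuals: -17/23, 51/23, -30/23, -8/23, 3/23, 1/23; SSR = 168/23.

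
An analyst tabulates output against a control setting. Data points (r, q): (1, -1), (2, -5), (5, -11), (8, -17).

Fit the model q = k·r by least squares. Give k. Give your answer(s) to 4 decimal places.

k = -2.1489

Entries of MᵀM: Σr·r = 94.
Right-hand side: Σr·q = -202.
So MᵀM·[k]ᵀ = Mᵀq: [[94]]·[k]ᵀ = [-202]ᵀ.
k = (-202)/94 = -2.14894.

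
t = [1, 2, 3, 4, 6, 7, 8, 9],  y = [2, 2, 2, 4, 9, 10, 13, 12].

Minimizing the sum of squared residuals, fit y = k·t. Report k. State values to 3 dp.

Setting ∂/∂k … = 0 gives: 260·k = 364.
(Σt·t = 260, Σt·y = 364.)
k = 364/260 = 1.4.

k = 1.400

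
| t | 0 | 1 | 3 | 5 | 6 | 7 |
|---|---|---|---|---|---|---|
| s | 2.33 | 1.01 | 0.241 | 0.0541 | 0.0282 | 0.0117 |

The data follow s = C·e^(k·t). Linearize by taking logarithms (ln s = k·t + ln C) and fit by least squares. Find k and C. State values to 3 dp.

k = -0.743, C = 2.242

Linearized form: ln s = k·t + ln C. From the 6 transformed points,
Over the data: Σt = 22.0000, Σ(t)² = 120.0000, Σln s = -11.5007, Σt·ln s = -71.3913.
Normal system: [[120.0000, 22.0000]; [22.0000, 6]]·[k, ln C]ᵀ = [-71.3913, -11.5007]ᵀ.
Solving (det = 236.0000): k = -0.74294, ln C = 0.80733, so C = exp(0.80733) = 2.24191.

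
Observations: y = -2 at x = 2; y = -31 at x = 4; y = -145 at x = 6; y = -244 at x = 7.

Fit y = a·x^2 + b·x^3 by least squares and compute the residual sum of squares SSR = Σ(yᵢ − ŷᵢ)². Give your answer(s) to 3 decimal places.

SSR = 6.344

The normal system AᵀA·[a, b]ᵀ = Aᵀy is [[3969, 25639]; [25639, 168465]]·[a, b]ᵀ = [-17680, -117012]ᵀ.
Determinant 3969·168465 − 25639² = 11279264.
a = ((-17680)·168465 − 25639·(-117012))/11279264 = 5402367/2819816; b = (3969·(-117012) − 25639·(-17680))/11279264 = -2780777/2819816.
Residuals: -1250721/704954, 514695/352477, -677675/704954, 131928/352477; SSR = 4472363/704954.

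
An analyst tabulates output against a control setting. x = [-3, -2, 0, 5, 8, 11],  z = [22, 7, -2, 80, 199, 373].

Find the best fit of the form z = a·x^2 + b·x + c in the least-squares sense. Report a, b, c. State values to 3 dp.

Entries of MᵀM: Σx^2·x^2 = 19459, Σx^2·x = 1933, Σx^2 = 223, Σx·x = 223, Σx = 19, Σ1 = 6.
Right-hand side: Σx^2·z = 60095, Σx·z = 6015, Σz = 679.
Normal equations: [[19459, 1933, 223]; [1933, 223, 19]; [223, 19, 6]]·[a, b, c]ᵀ = [60095, 6015, 679]ᵀ.
Inverting the 3×3 Gram matrix, [a, b, c]ᵀ = [2804021/941592, 1222291/941592, -254979/156932]ᵀ.

a = 2.978, b = 1.298, c = -1.625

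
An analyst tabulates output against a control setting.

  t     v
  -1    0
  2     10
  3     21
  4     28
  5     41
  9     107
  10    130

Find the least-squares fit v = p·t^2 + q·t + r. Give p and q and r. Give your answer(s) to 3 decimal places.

Entries of AᵀA: Σt^2·t^2 = 17540, Σt^2·t = 1952, Σt^2 = 236, Σt·t = 236, Σt = 32, Σ1 = 7.
And Σt^2·v = 23369, Σt·v = 2663, Σv = 337.
AᵀA·[p, q, r]ᵀ = Aᵀv becomes [[17540, 1952, 236]; [1952, 236, 32]; [236, 32, 7]]·[p, q, r]ᵀ = [23369, 2663, 337]ᵀ.
Solving the 3×3 system (Gaussian elimination) gives p = 56691/56812, q = 159039/56812, r = 24190/14203.

p = 0.998, q = 2.799, r = 1.703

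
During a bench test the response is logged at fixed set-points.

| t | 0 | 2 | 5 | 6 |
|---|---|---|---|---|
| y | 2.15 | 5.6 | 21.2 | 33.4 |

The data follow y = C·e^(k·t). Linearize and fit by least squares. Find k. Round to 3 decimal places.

Let Y = ln y. Fitting Y = k·t + ln C by least squares:
Sums: Σt = 13.0000, Σ(t)² = 65.0000, Σln y = 9.0508, Σt·ln y = 39.7669.
Normal system: [[65.0000, 13.0000]; [13.0000, 4]]·[k, ln C]ᵀ = [39.7669, 9.0508]ᵀ.
Solving (det = 91.0000): k = 0.45502, ln C = 0.78387.

k = 0.455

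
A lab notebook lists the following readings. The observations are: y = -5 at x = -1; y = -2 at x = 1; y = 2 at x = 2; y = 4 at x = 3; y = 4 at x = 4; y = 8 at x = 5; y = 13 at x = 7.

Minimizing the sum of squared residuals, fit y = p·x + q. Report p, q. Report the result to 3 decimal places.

Entries of MᵀM: Σx·x = 105, Σx = 21, Σ1 = 7.
For Mᵀy: Σx·y = 166, Σy = 24.
det = 105·7 − 21² = 294.
p = (166·7 − 21·24)/294 = 47/21; q = (105·24 − 21·166)/294 = -23/7.

p = 2.238, q = -3.286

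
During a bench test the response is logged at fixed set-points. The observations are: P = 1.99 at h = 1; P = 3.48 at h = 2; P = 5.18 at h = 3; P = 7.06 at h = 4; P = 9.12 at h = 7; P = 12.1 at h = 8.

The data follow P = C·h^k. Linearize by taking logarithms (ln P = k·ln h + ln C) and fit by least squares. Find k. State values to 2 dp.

Let Y = ln P. Fitting Y = k·ln h + ln C by least squares:
Σln h = 7.2034, Σ(ln h)² = 11.7199, Σln P = 10.2381, Σln h·ln P = 14.8667.
Normal system: [[11.7199, 7.2034]; [7.2034, 6]]·[k, ln C]ᵀ = [14.8667, 10.2381]ᵀ.
Δ = 11.7199·6 − (7.2034)² = 18.4301; k = (14.8667·6 − 7.2034·10.2381)/18.4301 = 0.83835, ln C = (11.7199·10.2381 − 7.2034·14.8667)/18.4301 = 0.69985.

k = 0.84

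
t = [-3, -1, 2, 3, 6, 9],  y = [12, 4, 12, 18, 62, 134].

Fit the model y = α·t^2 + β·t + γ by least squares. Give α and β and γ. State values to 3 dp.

α = 1.498, β = 1.068, γ = 2.538

The normal equations are: 8036·α + 952·β + 140·γ = 13408;  952·α + 140·β + 16·γ = 1616;  140·α + 16·β + 6·γ = 242.
(Σt^2·t^2 = 8036, Σt^2·t = 952, Σt^2 = 140, Σt·t = 140, Σt = 16, Σ1 = 6, Σt^2·y = 13408, Σt·y = 1616, Σy = 242.)
Inverting the 3×3 Gram matrix, [α, β, γ]ᵀ = [12109/8085, 1234/1155, 977/385]ᵀ.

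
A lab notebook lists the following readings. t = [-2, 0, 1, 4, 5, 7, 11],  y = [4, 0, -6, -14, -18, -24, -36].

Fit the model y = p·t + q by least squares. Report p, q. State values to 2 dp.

The normal equations are: 216·p + 26·q = -724;  26·p + 7·q = -94.
det = 216·7 − 26² = 836.
p = ((-724)·7 − 26·(-94))/836 = -656/209; q = (216·(-94) − 26·(-724))/836 = -370/209.

p = -3.14, q = -1.77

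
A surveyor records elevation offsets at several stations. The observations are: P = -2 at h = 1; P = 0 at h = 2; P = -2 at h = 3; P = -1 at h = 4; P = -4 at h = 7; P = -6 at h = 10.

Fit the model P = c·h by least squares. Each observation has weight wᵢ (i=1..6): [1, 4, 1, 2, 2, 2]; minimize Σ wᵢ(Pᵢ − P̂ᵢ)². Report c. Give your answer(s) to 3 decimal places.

Normal-equation sums: Σwᵢ·h·h = 356.
Right-hand side: Σwᵢ·h·P = -192.
MᵀWM·[c]ᵀ = MᵀWP becomes [[356]]·[c]ᵀ = [-192]ᵀ.
Hence c = -192 / 356 ≈ -0.539326.

c = -0.539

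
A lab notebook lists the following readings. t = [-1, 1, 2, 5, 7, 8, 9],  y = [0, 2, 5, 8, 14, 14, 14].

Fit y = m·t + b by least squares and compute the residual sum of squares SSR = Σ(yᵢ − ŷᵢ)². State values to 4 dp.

From the data, Σt·t = 225, Σt = 31, Σ1 = 7.
Right-hand side: Σt·y = 388, Σy = 57.
Normal equations: [[225, 31]; [31, 7]]·[m, b]ᵀ = [388, 57]ᵀ.
det = 225·7 − 31² = 614.
m = (388·7 − 31·57)/614 = 949/614; b = (225·57 − 31·388)/614 = 797/614.
Residuals: 76/307, -259/307, 375/614, -315/307, 578/307, 207/614, -371/307; SSR = 4493/614.

SSR = 7.3176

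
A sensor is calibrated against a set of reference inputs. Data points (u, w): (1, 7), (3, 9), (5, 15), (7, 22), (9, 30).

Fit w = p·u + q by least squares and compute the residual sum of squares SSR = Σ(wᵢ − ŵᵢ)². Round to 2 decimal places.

SSR = 13.10

With design matrix M, MᵀM = [[165, 25]; [25, 5]] and Mᵀw = [533, 83]ᵀ.
det = 165·5 − 25² = 200.
p = (533·5 − 25·83)/200 = 59/20; q = (165·83 − 25·533)/200 = 37/20.
Residuals: 11/5, -17/10, -8/5, -1/2, 8/5; SSR = 131/10.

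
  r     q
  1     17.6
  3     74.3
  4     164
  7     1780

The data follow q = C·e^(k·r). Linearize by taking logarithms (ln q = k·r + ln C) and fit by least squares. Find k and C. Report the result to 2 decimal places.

k = 0.77, C = 7.72

Let Y = ln q. Fitting Y = k·r + ln C by least squares:
Σr = 15.0000, Σ(r)² = 75.0000, Σln q = 19.7602, Σr·ln q = 88.5823.
Equations: 75.0000·k + 15.0000·ln C = 88.5823;  15.0000·k + 4·ln C = 19.7602.
Slope k = (n·Σr·ln q − Σr·Σln q)/(n·Σ(r)² − (Σr)²) = (4·88.5823 − 15.0000·19.7602)/75.0000 = 0.77234; ln C = (Σln q − k·Σr)/n = 2.04379, so C = exp(2.04379) = 7.71981.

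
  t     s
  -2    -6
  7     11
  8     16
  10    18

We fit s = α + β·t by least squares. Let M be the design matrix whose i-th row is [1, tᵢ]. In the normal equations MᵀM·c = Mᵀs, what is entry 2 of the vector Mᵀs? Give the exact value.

397

Entry 2 ↔ basis t, so (Mᵀs)_{2} = Σᵢ (t)·sᵢ = (-2)·(-6) + (7)·(11) + (8)·(16) + (10)·(18) = 397.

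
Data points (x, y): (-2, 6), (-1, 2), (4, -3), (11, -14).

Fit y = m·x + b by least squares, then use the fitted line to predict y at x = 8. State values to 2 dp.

With design matrix M, MᵀM = [[142, 12]; [12, 4]] and Mᵀy = [-180, -9]ᵀ.
det = 142·4 − 12² = 424.
m = ((-180)·4 − 12·(-9))/424 = -153/106; b = (142·(-9) − 12·(-180))/424 = 441/212.
At x = 8: ŷ = (-153/106)·(8) + (441/212)·(1) = -2007/212.

ŷ = -9.47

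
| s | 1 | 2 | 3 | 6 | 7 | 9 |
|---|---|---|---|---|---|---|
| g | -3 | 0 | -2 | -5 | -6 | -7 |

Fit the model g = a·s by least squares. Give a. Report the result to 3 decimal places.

a = -0.800

Compute the Gram sums: Σs·s = 180.
Right-hand side: Σs·g = -144.
Normal equations: [[180]]·[a]ᵀ = [-144]ᵀ.
a = (-144)/180 = -0.8.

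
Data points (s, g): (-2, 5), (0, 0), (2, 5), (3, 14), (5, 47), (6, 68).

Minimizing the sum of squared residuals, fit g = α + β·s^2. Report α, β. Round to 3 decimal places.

Compute the Gram sums: Σ1 = 6, Σs^2 = 78, Σs^2·s^2 = 2034.
Moment sums: Σg = 139, Σs^2·g = 3789.
So MᵀM·[α, β]ᵀ = Mᵀg: [[6, 78]; [78, 2034]]·[α, β]ᵀ = [139, 3789]ᵀ.
Eliminating β: 2034·(row 1) − 78·(row 2) gives 6120·α = 2034·139 − 78·3789 = -12816, so α = -178/85.
Then β = (3789 − 78·(-178/85))/2034 = 991/510.

α = -2.094, β = 1.943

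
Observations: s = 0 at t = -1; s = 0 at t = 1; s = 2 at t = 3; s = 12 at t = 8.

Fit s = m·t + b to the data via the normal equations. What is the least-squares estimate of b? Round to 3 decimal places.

b = -0.402

With design matrix M, MᵀM = [[75, 11]; [11, 4]] and Mᵀs = [102, 14]ᵀ.
Eliminating b: 4·(row 1) − 11·(row 2) gives 179·m = 4·102 − 11·14 = 254, so m = 254/179.
Then b = (14 − 11·(254/179))/4 = -72/179.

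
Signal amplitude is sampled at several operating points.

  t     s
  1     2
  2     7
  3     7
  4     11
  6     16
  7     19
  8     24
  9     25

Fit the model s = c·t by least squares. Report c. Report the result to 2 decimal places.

From the data, Σt·t = 260.
For Mᵀs: Σt·s = 727.
Normal equations: [[260]]·[c]ᵀ = [727]ᵀ.
Hence c = 727 / 260 ≈ 2.79615.

c = 2.80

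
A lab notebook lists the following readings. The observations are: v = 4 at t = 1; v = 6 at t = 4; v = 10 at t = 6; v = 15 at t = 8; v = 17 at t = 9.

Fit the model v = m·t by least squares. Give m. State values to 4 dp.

m = 1.8232

From the data, Σt·t = 198.
And Σt·v = 361.
m = 361/198 = 1.82323.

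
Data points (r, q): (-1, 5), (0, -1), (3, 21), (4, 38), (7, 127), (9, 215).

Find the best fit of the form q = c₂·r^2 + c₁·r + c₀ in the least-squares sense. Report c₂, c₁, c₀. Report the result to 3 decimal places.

From the data, Σr^2·r^2 = 9300, Σr^2·r = 1162, Σr^2 = 156, Σr·r = 156, Σr = 22, Σ1 = 6.
For Aᵀq: Σr^2·q = 24440, Σr·q = 3034, Σq = 405.
Solving the 3×3 system (Gaussian elimination) gives c₂ = 200965/70422, c₁ = -20986/11737, c₀ = -9913/70422.

c₂ = 2.854, c₁ = -1.788, c₀ = -0.141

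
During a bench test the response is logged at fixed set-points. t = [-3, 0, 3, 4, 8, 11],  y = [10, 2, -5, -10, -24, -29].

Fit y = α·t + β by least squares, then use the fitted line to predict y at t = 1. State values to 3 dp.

The normal system MᵀM·[α, β]ᵀ = Mᵀy is [[219, 23]; [23, 6]]·[α, β]ᵀ = [-596, -56]ᵀ.
Δ = 219·6 − 23² = 785.
α = ((-596)·6 − 23·(-56))/785 = -2288/785; β = (219·(-56) − 23·(-596))/785 = 1444/785.
At t = 1: ŷ = (-2288/785)·(1) + (1444/785)·(1) = -844/785.

ŷ = -1.075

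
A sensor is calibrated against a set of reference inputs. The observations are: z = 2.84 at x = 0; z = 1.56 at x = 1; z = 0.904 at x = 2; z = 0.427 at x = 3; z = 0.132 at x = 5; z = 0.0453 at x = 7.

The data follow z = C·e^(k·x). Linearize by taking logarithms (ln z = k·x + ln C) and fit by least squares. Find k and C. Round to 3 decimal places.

With ln zᵢ as the transformed response and xᵢ as the regressor:
Sums: Σx = 18.0000, Σ(x)² = 88.0000, Σln z = -4.5828, Σx·ln z = -34.0960.
Normal system: [[88.0000, 18.0000]; [18.0000, 6]]·[k, ln C]ᵀ = [-34.0960, -4.5828]ᵀ.
Slope k = (n·Σx·ln z − Σx·Σln z)/(n·Σ(x)² − (Σx)²) = (6·-34.0960 − 18.0000·-4.5828)/204.0000 = -0.59846; ln C = (Σln z − k·Σx)/n = 1.03157, so C = exp(1.03157) = 2.80547.

k = -0.598, C = 2.805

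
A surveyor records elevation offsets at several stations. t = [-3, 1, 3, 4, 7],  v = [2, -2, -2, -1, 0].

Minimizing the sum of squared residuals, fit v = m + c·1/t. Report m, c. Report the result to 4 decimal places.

With design matrix X, XᵀX = [[5, 39/28]; [39/28, 9209/7056]] and Xᵀv = [-3, -43/12]ᵀ.
Δ = 5·(9209/7056) − (39/28)² = 8089/1764.
m = ((-3)·(9209/7056) − (39/28)·(-43/12))/(8089/1764) = 3795/16178; c = (5·(-43/12) − (39/28)·(-3))/(8089/1764) = -24234/8089.

m = 0.2346, c = -2.9959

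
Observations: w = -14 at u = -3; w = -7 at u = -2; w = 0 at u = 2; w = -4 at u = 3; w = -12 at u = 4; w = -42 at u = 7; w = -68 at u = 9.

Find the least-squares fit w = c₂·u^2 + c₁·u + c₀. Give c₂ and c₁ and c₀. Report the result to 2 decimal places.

AᵀA·[c₂, c₁, c₀]ᵀ = Aᵀw reads: 9412·c₂ + 1136·c₁ + 172·c₀ = -7948;  1136·c₂ + 172·c₁ + 20·c₀ = -910;  172·c₂ + 20·c₁ + 7·c₀ = -147.
Row-reducing yields c₂ = -984/973, c₁ = 8227/5838, c₀ = -517/2919.

c₂ = -1.01, c₁ = 1.41, c₀ = -0.18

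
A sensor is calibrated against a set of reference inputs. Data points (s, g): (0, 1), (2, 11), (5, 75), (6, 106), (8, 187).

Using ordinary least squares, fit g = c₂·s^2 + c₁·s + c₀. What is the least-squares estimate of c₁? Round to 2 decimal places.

The normal equations are: 6033·c₂ + 861·c₁ + 129·c₀ = 17703;  861·c₂ + 129·c₁ + 21·c₀ = 2529;  129·c₂ + 21·c₁ + 5·c₀ = 380.
Row-reducing yields c₂ = 1699/588, c₁ = 11/42, c₀ = 69/196.

c₁ = 0.26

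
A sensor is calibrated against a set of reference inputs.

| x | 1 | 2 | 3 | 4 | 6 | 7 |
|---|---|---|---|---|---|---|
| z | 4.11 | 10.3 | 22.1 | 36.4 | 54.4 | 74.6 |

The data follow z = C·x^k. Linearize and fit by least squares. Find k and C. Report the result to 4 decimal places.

With ln zᵢ as the transformed response and ln xᵢ as the regressor:
Σln x = 6.9157, Σ(ln x)² = 10.6062, Σln z = 18.7442, Σln x·ln z = 25.5521.
Equations: 10.6062·k + 6.9157·ln C = 25.5521;  6.9157·k + 6·ln C = 18.7442.
Slope k = (n·Σln x·ln z − Σln x·Σln z)/(n·Σ(ln x)² − (Σln x)²) = (6·25.5521 − 6.9157·18.7442)/15.8099 = 1.49796; ln C = (Σln z − k·Σln x)/n = 1.39746, so C = exp(1.39746) = 4.04492.

k = 1.4980, C = 4.0449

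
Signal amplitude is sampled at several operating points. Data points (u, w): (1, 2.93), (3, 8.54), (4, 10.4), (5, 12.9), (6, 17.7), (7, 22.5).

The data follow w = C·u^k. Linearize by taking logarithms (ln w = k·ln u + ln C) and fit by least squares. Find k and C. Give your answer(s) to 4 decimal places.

Taking logs, ln w = k·ln u + ln C, so regress ln w on ln u.
AᵀA = [[12.7160, 7.8320]; [7.8320, 6]], rhs = [20.9257, 14.1059]ᵀ  (here Σln u = 7.8320, Σ(ln u)² = 12.7160, Σln w = 14.1059, Σln u·ln w = 20.9257).
Δ = 12.7160·6 − (7.8320)² = 14.9557; k = (20.9257·6 − 7.8320·14.1059)/14.9557 = 1.00812, ln C = (12.7160·14.1059 − 7.8320·20.9257)/14.9557 = 1.03505, so C = exp(1.03505) = 2.81524.

k = 1.0081, C = 2.8152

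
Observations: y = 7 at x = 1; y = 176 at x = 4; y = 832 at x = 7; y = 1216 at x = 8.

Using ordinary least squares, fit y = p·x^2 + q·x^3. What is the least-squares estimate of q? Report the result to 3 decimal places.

q = 2.002

The normal system MᵀM·[p, q]ᵀ = Mᵀy is [[6754, 50600]; [50600, 383890]]·[p, q]ᵀ = [121415, 919239]ᵀ.
Eliminating q: 383890·(row 1) − 50600·(row 2) gives 32433060·p = 383890·121415 − 50600·919239 = 96510950, so p = 9651095/3243306.
Then q = (919239 − 50600·(9651095/3243306))/383890 = 2951873/1474230.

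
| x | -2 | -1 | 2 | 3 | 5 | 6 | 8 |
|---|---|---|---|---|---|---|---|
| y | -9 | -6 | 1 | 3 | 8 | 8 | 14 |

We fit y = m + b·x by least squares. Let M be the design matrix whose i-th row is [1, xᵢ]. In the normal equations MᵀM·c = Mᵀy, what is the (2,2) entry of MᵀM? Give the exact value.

143

Row 2 ↔ basis x, column 2 ↔ basis x, so (MᵀM)_{2,2} = Σᵢ (x)·(x) = (-2)·(-2) + (-1)·(-1) + (2)·(2) + (3)·(3) + (5)·(5) + (6)·(6) + (8)·(8) = 143.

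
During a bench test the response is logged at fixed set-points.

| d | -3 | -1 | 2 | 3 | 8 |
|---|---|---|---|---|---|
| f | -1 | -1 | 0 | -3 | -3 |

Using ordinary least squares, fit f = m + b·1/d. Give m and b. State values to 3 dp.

m = -1.633, b = -0.440

Sums needed: Σ1 = 5, Σ1/d = -3/8, Σ1/d·1/d = 857/576.
And Σf = -8, Σ1/d·f = -1/24.
So AᵀA·[m, b]ᵀ = Aᵀf: [[5, -3/8]; [-3/8, 857/576]]·[m, b]ᵀ = [-8, -1/24]ᵀ.
Determinant 5·(857/576) − (-3/8)² = 1051/144.
m = ((-8)·(857/576) − (-3/8)·(-1/24))/(1051/144) = -6865/4204; b = (5·(-1/24) − (-3/8)·(-8))/(1051/144) = -462/1051.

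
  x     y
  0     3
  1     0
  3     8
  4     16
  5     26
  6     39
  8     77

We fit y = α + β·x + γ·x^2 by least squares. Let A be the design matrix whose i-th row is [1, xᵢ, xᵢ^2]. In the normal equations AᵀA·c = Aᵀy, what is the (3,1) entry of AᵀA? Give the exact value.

151

Row 3 ↔ basis x^2, column 1 ↔ basis 1, so (AᵀA)_{3,1} = Σᵢ x^2 = (0)·(1) + (1)·(1) + (9)·(1) + (16)·(1) + (25)·(1) + (36)·(1) + (64)·(1) = 151.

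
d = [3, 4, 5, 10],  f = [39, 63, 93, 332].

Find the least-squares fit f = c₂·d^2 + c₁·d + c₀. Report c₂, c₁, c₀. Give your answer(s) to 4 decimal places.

c₂ = 2.9720, c₁ = 3.2225, c₀ = 2.5766

AᵀA·[c₂, c₁, c₀]ᵀ = Aᵀf reads: 10962·c₂ + 1216·c₁ + 150·c₀ = 36884;  1216·c₂ + 150·c₁ + 22·c₀ = 4154;  150·c₂ + 22·c₁ + 4·c₀ = 527.
Inverting the 3×3 Gram matrix, [c₂, c₁, c₀]ᵀ = [5623/1892, 6097/1892, 4875/1892]ᵀ.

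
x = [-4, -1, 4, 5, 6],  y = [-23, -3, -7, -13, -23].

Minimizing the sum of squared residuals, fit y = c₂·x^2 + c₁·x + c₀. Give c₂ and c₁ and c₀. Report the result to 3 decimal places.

c₂ = -0.967, c₁ = 2.013, c₀ = 0.354

MᵀM·[c₂, c₁, c₀]ᵀ = Mᵀy reads: 2434·c₂ + 340·c₁ + 94·c₀ = -1636;  340·c₂ + 94·c₁ + 10·c₀ = -136;  94·c₂ + 10·c₁ + 5·c₀ = -69.
Solving the 3×3 system (Gaussian elimination) gives c₂ = -10573/10933, c₁ = 22013/10933, c₀ = 3871/10933.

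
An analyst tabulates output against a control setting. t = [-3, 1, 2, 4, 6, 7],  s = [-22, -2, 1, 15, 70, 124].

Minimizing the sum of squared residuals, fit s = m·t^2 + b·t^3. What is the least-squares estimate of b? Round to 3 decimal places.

Setting ∂/∂m … = 0 gives: 4051·m + 25397·b = 8640;  25397·m + 169195·b = 59212.
Eliminating b: 169195·(row 1) − 25397·(row 2) gives 40401336·m = 169195·8640 − 25397·59212 = -41962364, so m = -10490591/10100334.
Then b = (59212 − 25397·(-10490591/10100334))/169195 = 5109433/10100334.

b = 0.506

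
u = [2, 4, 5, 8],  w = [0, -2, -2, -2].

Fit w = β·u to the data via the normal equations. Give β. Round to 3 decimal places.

β = -0.312

Compute the Gram sums: Σu·u = 109.
Moment sums: Σu·w = -34.
β = (-34)/109 = -0.311927.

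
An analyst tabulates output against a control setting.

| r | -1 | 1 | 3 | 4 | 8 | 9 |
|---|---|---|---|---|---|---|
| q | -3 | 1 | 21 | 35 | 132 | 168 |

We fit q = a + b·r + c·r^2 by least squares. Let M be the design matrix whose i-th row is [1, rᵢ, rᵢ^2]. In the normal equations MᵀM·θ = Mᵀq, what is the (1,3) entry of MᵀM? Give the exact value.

Row 1 ↔ basis 1, column 3 ↔ basis r^2, so (MᵀM)_{1,3} = Σᵢ r^2 = (1)·(1) + (1)·(1) + (1)·(9) + (1)·(16) + (1)·(64) + (1)·(81) = 172.

172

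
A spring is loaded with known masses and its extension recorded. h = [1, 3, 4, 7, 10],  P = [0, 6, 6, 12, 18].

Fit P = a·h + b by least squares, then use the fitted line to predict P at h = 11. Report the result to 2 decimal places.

XᵀX·[a, b]ᵀ = XᵀP reads: 175·a + 25·b = 306;  25·a + 5·b = 42.
Δ = 175·5 − 25² = 250.
a = (306·5 − 25·42)/250 = 48/25; b = (175·42 − 25·306)/250 = -6/5.
At h = 11: P̂ = (48/25)·(11) + (-6/5)·(1) = 498/25.

P̂ = 19.92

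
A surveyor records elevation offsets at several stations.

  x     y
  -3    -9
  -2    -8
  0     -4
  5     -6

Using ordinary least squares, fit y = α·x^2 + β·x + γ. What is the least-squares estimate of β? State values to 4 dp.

β = 0.9395

Entries of MᵀM: Σx^2·x^2 = 722, Σx^2·x = 90, Σx^2 = 38, Σx·x = 38, Σx = 0, Σ1 = 4.
And Σx^2·y = -263, Σx·y = 13, Σy = -27.
Normal equations: [[722, 90, 38]; [90, 38, 0]; [38, 0, 4]]·[α, β, γ]ᵀ = [-263, 13, -27]ᵀ.
Inverting the 3×3 Gram matrix, [α, β, γ]ᵀ = [-1417/5618, 2639/2809, -12230/2809]ᵀ.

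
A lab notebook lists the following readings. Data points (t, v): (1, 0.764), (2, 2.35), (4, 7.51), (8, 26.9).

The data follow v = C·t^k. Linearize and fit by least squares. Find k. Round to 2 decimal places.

With ln vᵢ as the transformed response and ln tᵢ as the regressor:
AᵀA = [[6.7263, 4.1589]; [4.1589, 4]], rhs = [10.2331, 5.8936]ᵀ  (here Σln t = 4.1589, Σ(ln t)² = 6.7263, Σln v = 5.8936, Σln t·ln v = 10.2331).
Slope k = (n·Σln t·ln v − Σln t·Σln v)/(n·Σ(ln t)² − (Σln t)²) = (4·10.2331 − 4.1589·5.8936)/9.6091 = 1.70898; ln C = (Σln v − k·Σln t)/n = -0.30347.

k = 1.71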